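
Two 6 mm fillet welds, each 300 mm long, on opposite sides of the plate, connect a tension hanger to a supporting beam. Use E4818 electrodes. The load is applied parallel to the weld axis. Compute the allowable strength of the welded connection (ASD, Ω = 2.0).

E48XX → F_EXX = 480 MPa.
Effective throat t_e = 0.707 × 6 = 4.242 mm.
Total length L = 600 mm; A_we = 4.242 × 600 = 2545 mm².
F_nw = 0.6 F_EXX = 0.6 × 480 = 288 MPa.
R_n = 288 × 2545 × 10⁻³ = 733 kN; R_n/Ω = 733/2.0 = 366.5 kN.

R_n/Ω ≈ 367 kN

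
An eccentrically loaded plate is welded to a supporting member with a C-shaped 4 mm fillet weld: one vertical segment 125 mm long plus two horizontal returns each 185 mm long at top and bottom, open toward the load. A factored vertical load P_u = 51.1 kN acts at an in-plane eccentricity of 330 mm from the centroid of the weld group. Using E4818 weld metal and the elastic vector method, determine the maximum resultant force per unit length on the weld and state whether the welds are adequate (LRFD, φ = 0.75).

E48XX → F_EXX = 480 MPa.
Total weld length L_w = 495 mm. Treat welds as unit-width lines.
Centroid: x̄ = 2×185×92.5 / 495 = 69.14 mm from the vertical weld.
Polar moment about centroid: J = I_x + I_y = [125³/12 + 2×185×62.5²] + [125×69.14² + 2(185³/12 + 185×23.36²)] = 3463000 mm³.
Direct shear f_v = P/L_w = 51.1×10³ / 495 = 103.2 N/mm (vertical).
Torsion M = P·e = 51.1×10³ × 330 = 16863000 N·mm.
Critical point at (x, y) = (115.9, 62.5) from centroid. f_tx = M·y/J = 304.4 N/mm; f_ty = M·x/J = 564.2 N/mm.
Resultant f_max = √[f_tx² + (f_v + f_ty)²] = √[304.4² + (103.2 + 564.2)²] = 733.6 N/mm.
Capacity per unit length: φr_n = 0.75 × 0.6 × 480 × (0.707 × 4) = 610.8 N/mm.
733.6 > 610.8 → NOT adequate.

f_max ≈ 734 N/mm; NOT adequate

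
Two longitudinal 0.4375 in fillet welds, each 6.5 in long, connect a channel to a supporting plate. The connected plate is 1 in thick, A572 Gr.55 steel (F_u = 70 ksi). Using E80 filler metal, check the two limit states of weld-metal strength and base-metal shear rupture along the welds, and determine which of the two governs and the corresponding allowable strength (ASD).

E80XX → F_EXX = 80 ksi.
t_e = 0.707 × 0.4375 = 0.3093 in; L = 13 in.
Weld metal: R_n/Ω = (1/2.0) × 0.6 × 80 × 0.3093 × 13 = 96.51 kip.
Base metal (shear rupture): R_n/Ω = (1/2.0) × 0.6 × 70 × 1 × 13 = 273 kip.
Governing: weld metal.

R_n/Ω ≈ 96.5 kip (weld metal governs)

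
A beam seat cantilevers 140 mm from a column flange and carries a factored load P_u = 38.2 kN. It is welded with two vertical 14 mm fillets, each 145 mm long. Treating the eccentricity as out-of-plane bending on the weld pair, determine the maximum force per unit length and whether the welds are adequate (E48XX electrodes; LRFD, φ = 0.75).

f_max ≈ 774 N/mm; adequate

E48XX → F_EXX = 480 MPa.
L_w = 2 × 145 = 290 mm; section modulus (unit throat) S = 2 × L²/6 = 7008 mm².
Direct shear f_v = P/L_w = 38.2×10³/290 = 131.7 N/mm.
Moment M = P × e = 38.2×10³ × 140 = 5348000 N·mm; bending f_b = M/S = 763.1 N/mm.
f_max = √(f_v² + f_b²) = √(131.7² + 763.1²) = 774.4 N/mm.
φr_n = 0.75 × 0.6 × 480 × (0.707 × 14) = 2138 N/mm → adequate.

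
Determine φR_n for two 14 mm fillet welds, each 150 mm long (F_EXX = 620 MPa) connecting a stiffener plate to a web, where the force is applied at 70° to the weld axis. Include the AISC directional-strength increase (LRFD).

t_e = 0.707 × 14 = 9.898 mm; A_we = 9.898 × 300 = 2969 mm².
Directional factor: 1.0 + 0.5 sin^1.5(70°) = 1.455.
F_nw = 0.6 × 620 × 1.455 = 541.4 MPa.
φR_n = 0.75 × 541.4 × 2969 × 10⁻³ = 1206 kN.

φR_n ≈ 1210 kN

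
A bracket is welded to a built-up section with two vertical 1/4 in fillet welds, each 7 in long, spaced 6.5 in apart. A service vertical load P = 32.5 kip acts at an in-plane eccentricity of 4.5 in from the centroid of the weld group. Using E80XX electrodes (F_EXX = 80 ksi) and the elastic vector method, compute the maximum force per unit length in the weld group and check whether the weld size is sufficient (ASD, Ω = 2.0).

Total weld length L_w = 14 in. Treat welds as unit-width lines.
Polar moment about centroid: J = 2[d³/12 + d(b/2)²] = 2[7³/12 + 7×3.25²] = 205 in³.
Direct shear f_v = P/L_w = 32.5 / 14 = 2.321 kip/in (vertical).
Torsion M = P·e = 32.5 × 4.5 = 146.25 kip·in.
Critical point at (x, y) = (3.25, 3.5) from centroid. f_tx = M·y/J = 2.496 kip/in; f_ty = M·x/J = 2.318 kip/in.
Resultant f_max = √[f_tx² + (f_v + f_ty)²] = √[2.496² + (2.321 + 2.318)²] = 5.269 kip/in.
Capacity per unit length: r_n/Ω = (1/2.0) × 0.6 × 80 × (0.707 × 0.25) = 4.242 kip/in.
5.269 > 4.242 → NOT adequate.

f_max ≈ 5.27 kip/in; NOT adequate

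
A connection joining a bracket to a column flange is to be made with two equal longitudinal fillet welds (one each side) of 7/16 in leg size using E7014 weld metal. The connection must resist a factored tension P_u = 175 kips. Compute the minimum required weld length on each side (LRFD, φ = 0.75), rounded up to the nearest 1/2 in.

E70XX → F_EXX = 70 ksi.
Throat t_e = 0.707 × 0.4375 = 0.3093 in.
φr_n = 0.75 × 0.6 × 70 × 0.3093 = 9.743 kips/in.
L_req = P_u / φr_n = 175 / 9.743 = 17.96 in total.
Per side: 17.96 / 2 = 8.98 in.
Round up → use L = 9 in on each side.

L = 9 in on each side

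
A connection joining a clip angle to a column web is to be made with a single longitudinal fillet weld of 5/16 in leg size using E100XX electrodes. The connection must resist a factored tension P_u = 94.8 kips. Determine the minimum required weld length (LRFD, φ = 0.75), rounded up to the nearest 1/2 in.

E100XX → F_EXX = 100 ksi.
Throat t_e = 0.707 × 0.3125 = 0.2209 in.
φr_n = 0.75 × 0.6 × 100 × 0.2209 = 9.942 kips/in.
L_req = P_u / φr_n = 94.8 / 9.942 = 9.535 in total.
Round up → use L = 10 in.

L = 10 in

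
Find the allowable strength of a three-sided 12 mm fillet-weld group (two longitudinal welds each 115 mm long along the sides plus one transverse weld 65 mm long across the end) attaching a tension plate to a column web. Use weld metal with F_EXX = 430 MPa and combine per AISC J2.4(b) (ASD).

R_n/Ω ≈ 323 kN

t_e = 0.707 × 12 = 8.484 mm.
R_nwl = 0.6 × 430 × 8.484 × 230 × 10⁻³ = 503.4 kN (longitudinal, 2 welds).
R_nwt = 0.6 × 430 × 8.484 × 65 × 10⁻³ = 142.3 kN (transverse, base value).
(i) R_nwl + R_nwt = 645.7 kN; (ii) 0.85 R_nwl + 1.5 R_nwt = 641.3 kN.
R_n = max = 645.7 kN [governs: (i)]; R_n/Ω = 322.9 kN.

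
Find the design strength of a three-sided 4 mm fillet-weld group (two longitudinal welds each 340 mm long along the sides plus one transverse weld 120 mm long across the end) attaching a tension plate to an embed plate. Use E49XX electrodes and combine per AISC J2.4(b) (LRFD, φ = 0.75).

E49XX → F_EXX = 490 MPa.
t_e = 0.707 × 4 = 2.828 mm.
R_nwl = 0.6 × 490 × 2.828 × 680 × 10⁻³ = 565.4 kN (longitudinal, 2 welds).
R_nwt = 0.6 × 490 × 2.828 × 120 × 10⁻³ = 99.77 kN (transverse, base value).
(i) R_nwl + R_nwt = 665.1 kN; (ii) 0.85 R_nwl + 1.5 R_nwt = 630.2 kN.
R_n = max = 665.1 kN [governs: (i)]; φR_n = 498.9 kN.

φR_n ≈ 499 kN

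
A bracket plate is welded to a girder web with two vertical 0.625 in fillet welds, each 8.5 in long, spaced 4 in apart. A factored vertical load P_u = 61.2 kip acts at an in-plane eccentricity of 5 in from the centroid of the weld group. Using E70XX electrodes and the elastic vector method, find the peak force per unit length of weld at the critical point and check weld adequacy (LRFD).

f_max ≈ 10.5 kip/in; adequate

E70XX → F_EXX = 70 ksi.
Total weld length L_w = 17 in. Treat welds as unit-width lines.
Polar moment about centroid: J = 2[d³/12 + d(b/2)²] = 2[8.5³/12 + 8.5×2²] = 170.4 in³.
Direct shear f_v = P/L_w = 61.2 / 17 = 3.6 kip/in (vertical).
Torsion M = P·e = 61.2 × 5 = 306 kip·in.
Critical point at (x, y) = (2, 4.25) from centroid. f_tx = M·y/J = 7.634 kip/in; f_ty = M·x/J = 3.593 kip/in.
Resultant f_max = √[f_tx² + (f_v + f_ty)²] = √[7.634² + (3.6 + 3.593)²] = 10.49 kip/in.
Capacity per unit length: φr_n = 0.75 × 0.6 × 70 × (0.707 × 0.625) = 13.92 kip/in.
10.49 ≤ 13.92 → adequate.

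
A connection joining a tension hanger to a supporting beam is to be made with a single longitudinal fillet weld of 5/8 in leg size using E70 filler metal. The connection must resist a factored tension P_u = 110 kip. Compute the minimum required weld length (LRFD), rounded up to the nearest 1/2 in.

L = 8 in

E70XX → F_EXX = 70 ksi.
Throat t_e = 0.707 × 0.625 = 0.4419 in.
φr_n = 0.75 × 0.6 × 70 × 0.4419 = 13.92 kip/in.
L_req = P_u / φr_n = 110 / 13.92 = 7.903 in total.
Round up → use L = 8 in.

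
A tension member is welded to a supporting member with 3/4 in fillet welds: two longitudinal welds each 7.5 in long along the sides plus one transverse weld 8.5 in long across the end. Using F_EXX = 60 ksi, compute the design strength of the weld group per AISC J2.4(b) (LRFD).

φR_n ≈ 365 kips

t_e = 0.707 × 0.75 = 0.5302 in.
R_nwl = 0.6 × 60 × 0.5302 × 15 = 286.3 kips (longitudinal, 2 welds).
R_nwt = 0.6 × 60 × 0.5302 × 8.5 = 162.3 kips (transverse, base value).
(i) R_nwl + R_nwt = 448.6 kips; (ii) 0.85 R_nwl + 1.5 R_nwt = 486.8 kips.
R_n = max = 486.8 kips [governs: (ii)]; φR_n = 365.1 kips.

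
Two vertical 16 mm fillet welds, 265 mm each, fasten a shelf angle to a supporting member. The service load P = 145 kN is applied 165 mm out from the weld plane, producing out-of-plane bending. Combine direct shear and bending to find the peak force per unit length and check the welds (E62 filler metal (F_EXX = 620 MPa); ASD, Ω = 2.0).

L_w = 2 × 265 = 530 mm; section modulus (unit throat) S = 2 × L²/6 = 23410 mm².
Direct shear f_v = P/L_w = 145×10³/530 = 273.6 N/mm.
Moment M = P × e = 145×10³ × 165 = 23925000 N·mm; bending f_b = M/S = 1022 N/mm.
f_max = √(f_v² + f_b²) = √(273.6² + 1022²) = 1058 N/mm.
r_n/Ω = (1/2.0) × 0.6 × 620 × (0.707 × 16) = 2104 N/mm → adequate.

f_max ≈ 1060 N/mm; adequate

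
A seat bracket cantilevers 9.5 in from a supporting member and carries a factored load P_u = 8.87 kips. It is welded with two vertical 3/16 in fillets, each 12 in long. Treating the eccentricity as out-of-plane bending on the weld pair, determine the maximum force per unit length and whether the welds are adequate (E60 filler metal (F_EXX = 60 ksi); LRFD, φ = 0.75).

L_w = 2 × 12 = 24 in; section modulus (unit throat) S = 2 × L²/6 = 48 in².
Direct shear f_v = P/L_w = 8.87/24 = 0.3696 kip/in.
Moment M = P × e = 8.87 × 9.5 = 84.265 kip·in; bending f_b = M/S = 1.756 kip/in.
f_max = √(f_v² + f_b²) = √(0.3696² + 1.756²) = 1.794 kip/in.
φr_n = 0.75 × 0.6 × 60 × (0.707 × 0.1875) = 3.579 kip/in → adequate.

f_max ≈ 1.79 kip/in; adequate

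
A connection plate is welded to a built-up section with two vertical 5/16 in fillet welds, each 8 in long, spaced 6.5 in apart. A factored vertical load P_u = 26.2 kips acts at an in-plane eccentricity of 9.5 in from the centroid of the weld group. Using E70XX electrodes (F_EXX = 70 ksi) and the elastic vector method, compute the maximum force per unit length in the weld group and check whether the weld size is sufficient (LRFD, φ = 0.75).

f_max ≈ 6.21 kip/in; adequate

Total weld length L_w = 16 in. Treat welds as unit-width lines.
Polar moment about centroid: J = 2[d³/12 + d(b/2)²] = 2[8³/12 + 8×3.25²] = 254.3 in³.
Direct shear f_v = P/L_w = 26.2 / 16 = 1.637 kip/in (vertical).
Torsion M = P·e = 26.2 × 9.5 = 248.9 kip·in.
Critical point at (x, y) = (3.25, 4) from centroid. f_tx = M·y/J = 3.915 kip/in; f_ty = M·x/J = 3.181 kip/in.
Resultant f_max = √[f_tx² + (f_v + f_ty)²] = √[3.915² + (1.637 + 3.181)²] = 6.208 kip/in.
Capacity per unit length: φr_n = 0.75 × 0.6 × 70 × (0.707 × 0.3125) = 6.96 kip/in.
6.208 ≤ 6.96 → adequate.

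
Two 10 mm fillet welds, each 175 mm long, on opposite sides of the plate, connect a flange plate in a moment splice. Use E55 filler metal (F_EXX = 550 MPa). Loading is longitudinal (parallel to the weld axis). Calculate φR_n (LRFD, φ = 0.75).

Effective throat t_e = 0.707 × 10 = 7.07 mm.
Total length L = 350 mm; A_we = 7.07 × 350 = 2474 mm².
F_nw = 0.6 F_EXX = 0.6 × 550 = 330 MPa.
φR_n = 0.75 × 330 × 2474 × 10⁻³ = 612.4 kN.

φR_n ≈ 612 kN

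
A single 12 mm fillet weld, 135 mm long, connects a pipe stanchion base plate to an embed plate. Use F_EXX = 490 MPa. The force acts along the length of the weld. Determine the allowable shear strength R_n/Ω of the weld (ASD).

R_n/Ω ≈ 168 kN

Effective throat t_e = 0.707 × 12 = 8.484 mm.
Total length L = 135 mm; A_we = 8.484 × 135 = 1145 mm².
F_nw = 0.6 F_EXX = 0.6 × 490 = 294 MPa.
R_n = 294 × 1145 × 10⁻³ = 336.7 kN; R_n/Ω = 336.7/2.0 = 168.4 kN.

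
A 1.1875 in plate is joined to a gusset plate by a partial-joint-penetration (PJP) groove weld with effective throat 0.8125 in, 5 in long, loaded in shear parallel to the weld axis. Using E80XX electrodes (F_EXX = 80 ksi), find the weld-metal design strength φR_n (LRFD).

φR_n ≈ 146 kips

Effective throat (given) t_e = 0.8125 in.
A_we = 0.8125 × 5 = 4.062 in².
F_nw = 0.6 F_EXX = 48 ksi.
φR_n = 0.75 × 48 × 4.062 = 146.2 kips.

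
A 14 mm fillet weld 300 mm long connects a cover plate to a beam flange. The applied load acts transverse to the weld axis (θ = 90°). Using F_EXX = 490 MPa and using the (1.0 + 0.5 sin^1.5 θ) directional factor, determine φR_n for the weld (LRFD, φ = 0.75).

φR_n ≈ 982 kN

t_e = 0.707 × 14 = 9.898 mm; A_we = 9.898 × 300 = 2969 mm².
Directional factor: 1.0 + 0.5 sin^1.5(90°) = 1.5.
F_nw = 0.6 × 490 × 1.5 = 441 MPa.
φR_n = 0.75 × 441 × 2969 × 10⁻³ = 982.1 kN.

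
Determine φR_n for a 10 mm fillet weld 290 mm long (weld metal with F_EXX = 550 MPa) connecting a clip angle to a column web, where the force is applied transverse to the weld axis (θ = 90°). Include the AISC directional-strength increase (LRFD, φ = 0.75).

t_e = 0.707 × 10 = 7.07 mm; A_we = 7.07 × 290 = 2050 mm².
Directional factor: 1.0 + 0.5 sin^1.5(90°) = 1.5.
F_nw = 0.6 × 550 × 1.5 = 495 MPa.
φR_n = 0.75 × 495 × 2050 × 10⁻³ = 761.2 kN.

φR_n ≈ 761 kN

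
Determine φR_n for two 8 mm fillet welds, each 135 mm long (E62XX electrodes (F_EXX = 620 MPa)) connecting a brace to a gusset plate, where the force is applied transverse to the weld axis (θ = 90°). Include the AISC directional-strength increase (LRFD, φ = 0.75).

φR_n ≈ 639 kN

t_e = 0.707 × 8 = 5.656 mm; A_we = 5.656 × 270 = 1527 mm².
Directional factor: 1.0 + 0.5 sin^1.5(90°) = 1.5.
F_nw = 0.6 × 620 × 1.5 = 558 MPa.
φR_n = 0.75 × 558 × 1527 × 10⁻³ = 639.1 kN.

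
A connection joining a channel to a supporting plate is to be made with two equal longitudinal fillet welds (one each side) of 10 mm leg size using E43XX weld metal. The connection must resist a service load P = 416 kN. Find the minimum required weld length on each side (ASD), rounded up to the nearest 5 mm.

E43XX → F_EXX = 430 MPa.
Throat t_e = 0.707 × 10 = 7.07 mm.
r_n/Ω = (0.6 × 430 × 7.07) / 2.0 = 912 N/mm = 0.912 kN/mm.
L_req = P / (r_n/Ω) = 416 / 0.912 = 456.1 mm total.
Per side: 456.1 / 2 = 228.1 mm.
Round up → use L = 230 mm on each side.

L = 230 mm on each side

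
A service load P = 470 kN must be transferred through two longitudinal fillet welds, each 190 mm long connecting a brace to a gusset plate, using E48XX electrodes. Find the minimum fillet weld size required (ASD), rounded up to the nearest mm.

E48XX → F_EXX = 480 MPa.
Total weld length L = 380 mm.
Required throat t_e = P × Ω / (0.6 F_EXX × L) = 470 × 2.0 / (0.6 × 480 × 380 × 10⁻³) = 8.589 mm.
Required leg w = t_e / 0.707 = 12.15 mm → use 13 mm.

w = 13 mm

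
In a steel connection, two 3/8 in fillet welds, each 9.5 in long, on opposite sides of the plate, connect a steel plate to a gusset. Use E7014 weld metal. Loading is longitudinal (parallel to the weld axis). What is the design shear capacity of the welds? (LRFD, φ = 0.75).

φR_n ≈ 159 kip

E70XX → F_EXX = 70 ksi.
Effective throat t_e = 0.707 × 0.375 = 0.2651 in.
Total length L = 19 in; A_we = 0.2651 × 19 = 5.037 in².
F_nw = 0.6 F_EXX = 0.6 × 70 = 42 ksi.
φR_n = 0.75 × 42 × 5.037 = 158.7 kip.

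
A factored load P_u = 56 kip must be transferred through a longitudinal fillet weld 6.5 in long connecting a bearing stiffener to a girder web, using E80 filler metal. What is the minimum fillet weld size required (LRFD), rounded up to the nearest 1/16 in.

w = 3/8 in

E80XX → F_EXX = 80 ksi.
Total weld length L = 6.5 in.
Required throat t_e = P_u / (φ × 0.6 F_EXX × L) = 56 / (0.75 × 0.6 × 80 × 6.5) = 0.2393 in.
Required leg w = t_e / 0.707 = 0.3385 in → use 3/8 in.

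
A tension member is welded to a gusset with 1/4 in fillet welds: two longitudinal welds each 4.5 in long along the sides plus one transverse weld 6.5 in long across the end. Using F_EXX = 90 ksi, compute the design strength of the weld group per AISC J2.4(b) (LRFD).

φR_n ≈ 125 kips

t_e = 0.707 × 0.25 = 0.1767 in.
R_nwl = 0.6 × 90 × 0.1767 × 9 = 85.9 kips (longitudinal, 2 welds).
R_nwt = 0.6 × 90 × 0.1767 × 6.5 = 62.04 kips (transverse, base value).
(i) R_nwl + R_nwt = 147.9 kips; (ii) 0.85 R_nwl + 1.5 R_nwt = 166.1 kips.
R_n = max = 166.1 kips [governs: (ii)]; φR_n = 124.6 kips.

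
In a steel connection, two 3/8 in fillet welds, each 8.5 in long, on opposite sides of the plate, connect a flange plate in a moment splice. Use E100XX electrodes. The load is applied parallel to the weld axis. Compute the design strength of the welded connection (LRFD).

φR_n ≈ 203 kips

E100XX → F_EXX = 100 ksi.
Effective throat t_e = 0.707 × 0.375 = 0.2651 in.
Total length L = 17 in; A_we = 0.2651 × 17 = 4.507 in².
F_nw = 0.6 F_EXX = 0.6 × 100 = 60 ksi.
φR_n = 0.75 × 60 × 4.507 = 202.8 kips.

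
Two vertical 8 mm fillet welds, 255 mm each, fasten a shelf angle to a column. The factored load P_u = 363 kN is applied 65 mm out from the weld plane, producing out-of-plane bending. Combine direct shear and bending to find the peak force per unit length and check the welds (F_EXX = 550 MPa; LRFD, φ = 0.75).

f_max ≈ 1300 N/mm; adequate

L_w = 2 × 255 = 510 mm; section modulus (unit throat) S = 2 × L²/6 = 21680 mm².
Direct shear f_v = P/L_w = 363×10³/510 = 711.8 N/mm.
Moment M = P × e = 363×10³ × 65 = 23595000 N·mm; bending f_b = M/S = 1089 N/mm.
f_max = √(f_v² + f_b²) = √(711.8² + 1089²) = 1301 N/mm.
φr_n = 0.75 × 0.6 × 550 × (0.707 × 8) = 1400 N/mm → adequate.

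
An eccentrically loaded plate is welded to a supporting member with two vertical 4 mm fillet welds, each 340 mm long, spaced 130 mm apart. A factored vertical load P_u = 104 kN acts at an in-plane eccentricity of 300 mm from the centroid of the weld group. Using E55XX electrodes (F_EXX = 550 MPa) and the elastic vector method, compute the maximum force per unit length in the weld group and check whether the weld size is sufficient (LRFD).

f_max ≈ 673 N/mm; adequate

Total weld length L_w = 680 mm. Treat welds as unit-width lines.
Polar moment about centroid: J = 2[d³/12 + d(b/2)²] = 2[340³/12 + 340×65²] = 9424000 mm³.
Direct shear f_v = P/L_w = 104×10³ / 680 = 152.9 N/mm (vertical).
Torsion M = P·e = 104×10³ × 300 = 31200000 N·mm.
Critical point at (x, y) = (65, 170) from centroid. f_tx = M·y/J = 562.8 N/mm; f_ty = M·x/J = 215.2 N/mm.
Resultant f_max = √[f_tx² + (f_v + f_ty)²] = √[562.8² + (152.9 + 215.2)²] = 672.5 N/mm.
Capacity per unit length: φr_n = 0.75 × 0.6 × 550 × (0.707 × 4) = 699.9 N/mm.
672.5 ≤ 699.9 → adequate.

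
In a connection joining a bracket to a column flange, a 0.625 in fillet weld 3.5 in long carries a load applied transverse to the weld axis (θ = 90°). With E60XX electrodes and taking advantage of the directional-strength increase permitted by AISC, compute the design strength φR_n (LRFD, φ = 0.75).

φR_n ≈ 62.6 kips

E60XX → F_EXX = 60 ksi.
t_e = 0.707 × 0.625 = 0.4419 in; A_we = 0.4419 × 3.5 = 1.547 in².
Directional factor: 1.0 + 0.5 sin^1.5(90°) = 1.5.
F_nw = 0.6 × 60 × 1.5 = 54 ksi.
φR_n = 0.75 × 54 × 1.547 = 62.64 kips.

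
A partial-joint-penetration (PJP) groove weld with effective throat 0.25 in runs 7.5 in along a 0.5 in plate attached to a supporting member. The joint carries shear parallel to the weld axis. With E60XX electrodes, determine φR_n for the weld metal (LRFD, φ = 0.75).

φR_n ≈ 50.6 kips

E60XX → F_EXX = 60 ksi.
Effective throat (given) t_e = 0.25 in.
A_we = 0.25 × 7.5 = 1.875 in².
F_nw = 0.6 F_EXX = 36 ksi.
φR_n = 0.75 × 36 × 1.875 = 50.62 kips.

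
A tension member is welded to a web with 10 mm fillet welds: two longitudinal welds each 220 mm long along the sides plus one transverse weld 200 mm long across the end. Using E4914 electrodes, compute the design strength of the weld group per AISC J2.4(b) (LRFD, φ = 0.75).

E49XX → F_EXX = 490 MPa.
t_e = 0.707 × 10 = 7.07 mm.
R_nwl = 0.6 × 490 × 7.07 × 440 × 10⁻³ = 914.6 kN (longitudinal, 2 welds).
R_nwt = 0.6 × 490 × 7.07 × 200 × 10⁻³ = 415.7 kN (transverse, base value).
(i) R_nwl + R_nwt = 1330 kN; (ii) 0.85 R_nwl + 1.5 R_nwt = 1401 kN.
R_n = max = 1401 kN [governs: (ii)]; φR_n = 1051 kN.

φR_n ≈ 1050 kN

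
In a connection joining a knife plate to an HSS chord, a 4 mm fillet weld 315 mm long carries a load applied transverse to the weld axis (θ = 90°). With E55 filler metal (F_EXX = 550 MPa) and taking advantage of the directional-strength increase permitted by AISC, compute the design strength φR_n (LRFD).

t_e = 0.707 × 4 = 2.828 mm; A_we = 2.828 × 315 = 890.8 mm².
Directional factor: 1.0 + 0.5 sin^1.5(90°) = 1.5.
F_nw = 0.6 × 550 × 1.5 = 495 MPa.
φR_n = 0.75 × 495 × 890.8 × 10⁻³ = 330.7 kN.

φR_n ≈ 331 kN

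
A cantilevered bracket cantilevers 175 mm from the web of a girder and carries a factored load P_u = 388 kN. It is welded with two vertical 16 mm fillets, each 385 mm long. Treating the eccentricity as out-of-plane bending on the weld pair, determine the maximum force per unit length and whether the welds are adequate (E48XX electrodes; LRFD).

E48XX → F_EXX = 480 MPa.
L_w = 2 × 385 = 770 mm; section modulus (unit throat) S = 2 × L²/6 = 49410 mm².
Direct shear f_v = P/L_w = 388×10³/770 = 503.9 N/mm.
Moment M = P × e = 388×10³ × 175 = 67900000 N·mm; bending f_b = M/S = 1374 N/mm.
f_max = √(f_v² + f_b²) = √(503.9² + 1374²) = 1464 N/mm.
φr_n = 0.75 × 0.6 × 480 × (0.707 × 16) = 2443 N/mm → adequate.

f_max ≈ 1460 N/mm; adequate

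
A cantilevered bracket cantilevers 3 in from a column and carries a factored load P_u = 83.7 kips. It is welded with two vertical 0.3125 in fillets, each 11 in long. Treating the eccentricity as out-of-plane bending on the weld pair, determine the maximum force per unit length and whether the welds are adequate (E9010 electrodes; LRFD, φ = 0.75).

f_max ≈ 7.3 kip/in; adequate

E90XX → F_EXX = 90 ksi.
L_w = 2 × 11 = 22 in; section modulus (unit throat) S = 2 × L²/6 = 40.33 in².
Direct shear f_v = P/L_w = 83.7/22 = 3.805 kip/in.
Moment M = P × e = 83.7 × 3 = 251.1 kip·in; bending f_b = M/S = 6.226 kip/in.
f_max = √(f_v² + f_b²) = √(3.805² + 6.226²) = 7.296 kip/in.
φr_n = 0.75 × 0.6 × 90 × (0.707 × 0.3125) = 8.948 kip/in → adequate.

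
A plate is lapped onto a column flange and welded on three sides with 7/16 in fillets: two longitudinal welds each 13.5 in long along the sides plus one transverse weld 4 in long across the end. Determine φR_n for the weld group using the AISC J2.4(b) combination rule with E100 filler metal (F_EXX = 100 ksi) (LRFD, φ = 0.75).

t_e = 0.707 × 0.4375 = 0.3093 in.
R_nwl = 0.6 × 100 × 0.3093 × 27 = 501.1 kips (longitudinal, 2 welds).
R_nwt = 0.6 × 100 × 0.3093 × 4 = 74.23 kips (transverse, base value).
(i) R_nwl + R_nwt = 575.3 kips; (ii) 0.85 R_nwl + 1.5 R_nwt = 537.3 kips.
R_n = max = 575.3 kips [governs: (i)]; φR_n = 431.5 kips.

φR_n ≈ 431 kips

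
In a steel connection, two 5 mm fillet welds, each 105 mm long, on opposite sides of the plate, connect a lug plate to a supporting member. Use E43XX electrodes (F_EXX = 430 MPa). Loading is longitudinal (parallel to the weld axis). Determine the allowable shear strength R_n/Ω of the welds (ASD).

Effective throat t_e = 0.707 × 5 = 3.535 mm.
Total length L = 210 mm; A_we = 3.535 × 210 = 742.3 mm².
F_nw = 0.6 F_EXX = 0.6 × 430 = 258 MPa.
R_n = 258 × 742.3 × 10⁻³ = 191.5 kN; R_n/Ω = 191.5/2.0 = 95.76 kN.

R_n/Ω ≈ 95.8 kN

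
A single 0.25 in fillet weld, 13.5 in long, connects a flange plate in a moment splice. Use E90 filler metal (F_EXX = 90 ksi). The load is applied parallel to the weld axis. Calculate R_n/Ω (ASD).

Effective throat t_e = 0.707 × 0.25 = 0.1767 in.
Total length L = 13.5 in; A_we = 0.1767 × 13.5 = 2.386 in².
F_nw = 0.6 F_EXX = 0.6 × 90 = 54 ksi.
R_n = 54 × 2.386 = 128.9 kips; R_n/Ω = 128.9/2.0 = 64.43 kips.

R_n/Ω ≈ 64.4 kips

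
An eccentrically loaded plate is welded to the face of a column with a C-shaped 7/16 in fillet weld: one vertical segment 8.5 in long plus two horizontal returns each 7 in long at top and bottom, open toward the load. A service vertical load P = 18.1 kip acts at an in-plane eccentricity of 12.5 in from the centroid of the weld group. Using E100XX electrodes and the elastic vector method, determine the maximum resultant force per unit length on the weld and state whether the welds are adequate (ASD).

E100XX → F_EXX = 100 ksi.
Total weld length L_w = 22.5 in. Treat welds as unit-width lines.
Centroid: x̄ = 2×7×3.5 / 22.5 = 2.178 in from the vertical weld.
Polar moment about centroid: J = I_x + I_y = [8.5³/12 + 2×7×4.25²] + [8.5×2.178² + 2(7³/12 + 7×1.322²)] = 426 in³.
Direct shear f_v = P/L_w = 18.1 / 22.5 = 0.8044 kip/in (vertical).
Torsion M = P·e = 18.1 × 12.5 = 226.25 kip·in.
Critical point at (x, y) = (4.822, 4.25) from centroid. f_tx = M·y/J = 2.257 kip/in; f_ty = M·x/J = 2.561 kip/in.
Resultant f_max = √[f_tx² + (f_v + f_ty)²] = √[2.257² + (0.8044 + 2.561)²] = 4.052 kip/in.
Capacity per unit length: r_n/Ω = (1/2.0) × 0.6 × 100 × (0.707 × 0.4375) = 9.279 kip/in.
4.052 ≤ 9.279 → adequate.

f_max ≈ 4.05 kip/in; adequate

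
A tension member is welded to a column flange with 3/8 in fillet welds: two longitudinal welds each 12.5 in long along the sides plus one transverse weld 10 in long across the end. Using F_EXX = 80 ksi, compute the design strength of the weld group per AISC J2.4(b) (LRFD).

φR_n ≈ 346 kip

t_e = 0.707 × 0.375 = 0.2651 in.
R_nwl = 0.6 × 80 × 0.2651 × 25 = 318.1 kip (longitudinal, 2 welds).
R_nwt = 0.6 × 80 × 0.2651 × 10 = 127.3 kip (transverse, base value).
(i) R_nwl + R_nwt = 445.4 kip; (ii) 0.85 R_nwl + 1.5 R_nwt = 461.3 kip.
R_n = max = 461.3 kip [governs: (ii)]; φR_n = 346 kip.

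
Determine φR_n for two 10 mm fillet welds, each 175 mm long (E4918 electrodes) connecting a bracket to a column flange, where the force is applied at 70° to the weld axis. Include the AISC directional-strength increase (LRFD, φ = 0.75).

φR_n ≈ 794 kN

E49XX → F_EXX = 490 MPa.
t_e = 0.707 × 10 = 7.07 mm; A_we = 7.07 × 350 = 2474 mm².
Directional factor: 1.0 + 0.5 sin^1.5(70°) = 1.455.
F_nw = 0.6 × 490 × 1.455 = 427.9 MPa.
φR_n = 0.75 × 427.9 × 2474 × 10⁻³ = 794.1 kN.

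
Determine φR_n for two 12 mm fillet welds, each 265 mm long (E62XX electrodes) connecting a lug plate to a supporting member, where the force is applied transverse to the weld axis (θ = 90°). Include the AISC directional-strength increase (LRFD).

E62XX → F_EXX = 620 MPa.
t_e = 0.707 × 12 = 8.484 mm; A_we = 8.484 × 530 = 4497 mm².
Directional factor: 1.0 + 0.5 sin^1.5(90°) = 1.5.
F_nw = 0.6 × 620 × 1.5 = 558 MPa.
φR_n = 0.75 × 558 × 4497 × 10⁻³ = 1882 kN.

φR_n ≈ 1880 kN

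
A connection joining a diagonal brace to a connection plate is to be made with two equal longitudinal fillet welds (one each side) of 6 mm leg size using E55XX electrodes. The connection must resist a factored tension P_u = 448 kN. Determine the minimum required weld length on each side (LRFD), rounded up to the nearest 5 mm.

E55XX → F_EXX = 550 MPa.
Throat t_e = 0.707 × 6 = 4.242 mm.
φr_n = 0.75 × 0.6 × 550 × 4.242 × 10⁻³ = 1.05 kN/mm.
L_req = P_u / φr_n = 448 / 1.05 = 426.7 mm total.
Per side: 426.7 / 2 = 213.4 mm.
Round up → use L = 215 mm on each side.

L = 215 mm on each side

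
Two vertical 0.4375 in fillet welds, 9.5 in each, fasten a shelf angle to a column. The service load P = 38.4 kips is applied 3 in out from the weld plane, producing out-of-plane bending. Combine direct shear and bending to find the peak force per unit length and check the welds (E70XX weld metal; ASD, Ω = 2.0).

f_max ≈ 4.33 kip/in; adequate

E70XX → F_EXX = 70 ksi.
L_w = 2 × 9.5 = 19 in; section modulus (unit throat) S = 2 × L²/6 = 30.08 in².
Direct shear f_v = P/L_w = 38.4/19 = 2.021 kip/in.
Moment M = P × e = 38.4 × 3 = 115.2 kip·in; bending f_b = M/S = 3.829 kip/in.
f_max = √(f_v² + f_b²) = √(2.021² + 3.829²) = 4.33 kip/in.
r_n/Ω = (1/2.0) × 0.6 × 70 × (0.707 × 0.4375) = 6.496 kip/in → adequate.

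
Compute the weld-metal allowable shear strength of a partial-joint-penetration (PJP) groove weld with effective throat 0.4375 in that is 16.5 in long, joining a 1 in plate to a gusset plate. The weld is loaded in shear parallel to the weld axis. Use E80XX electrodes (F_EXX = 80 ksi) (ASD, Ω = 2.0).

Effective throat (given) t_e = 0.4375 in.
A_we = 0.4375 × 16.5 = 7.219 in².
F_nw = 0.6 F_EXX = 48 ksi.
R_n/Ω = (48 × 7.219) / 2.0 = 173.2 kip.

R_n/Ω ≈ 173 kip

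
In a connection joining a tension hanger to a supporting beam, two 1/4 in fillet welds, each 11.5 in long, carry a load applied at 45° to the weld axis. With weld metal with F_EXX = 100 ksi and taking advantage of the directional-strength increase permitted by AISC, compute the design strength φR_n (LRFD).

t_e = 0.707 × 0.25 = 0.1767 in; A_we = 0.1767 × 23 = 4.065 in².
Directional factor: 1.0 + 0.5 sin^1.5(45°) = 1.297.
F_nw = 0.6 × 100 × 1.297 = 77.84 ksi.
φR_n = 0.75 × 77.84 × 4.065 = 237.3 kip.

φR_n ≈ 237 kip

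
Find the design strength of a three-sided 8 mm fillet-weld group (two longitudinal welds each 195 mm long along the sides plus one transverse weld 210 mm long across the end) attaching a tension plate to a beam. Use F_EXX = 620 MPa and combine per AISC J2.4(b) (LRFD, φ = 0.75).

φR_n ≈ 1020 kN

t_e = 0.707 × 8 = 5.656 mm.
R_nwl = 0.6 × 620 × 5.656 × 390 × 10⁻³ = 820.6 kN (longitudinal, 2 welds).
R_nwt = 0.6 × 620 × 5.656 × 210 × 10⁻³ = 441.8 kN (transverse, base value).
(i) R_nwl + R_nwt = 1262 kN; (ii) 0.85 R_nwl + 1.5 R_nwt = 1360 kN.
R_n = max = 1360 kN [governs: (ii)]; φR_n = 1020 kN.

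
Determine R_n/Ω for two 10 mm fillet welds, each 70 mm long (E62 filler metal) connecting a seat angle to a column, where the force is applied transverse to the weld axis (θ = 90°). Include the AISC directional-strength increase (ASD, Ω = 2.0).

E62XX → F_EXX = 620 MPa.
t_e = 0.707 × 10 = 7.07 mm; A_we = 7.07 × 140 = 989.8 mm².
Directional factor: 1.0 + 0.5 sin^1.5(90°) = 1.5.
F_nw = 0.6 × 620 × 1.5 = 558 MPa.
R_n/Ω = (558 × 989.8) / 2.0 × 10⁻³ = 276.2 kN.

R_n/Ω ≈ 276 kN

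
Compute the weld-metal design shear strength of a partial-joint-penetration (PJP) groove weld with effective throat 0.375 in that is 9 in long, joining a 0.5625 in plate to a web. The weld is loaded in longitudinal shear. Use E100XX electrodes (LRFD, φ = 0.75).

φR_n ≈ 152 kips

E100XX → F_EXX = 100 ksi.
Effective throat (given) t_e = 0.375 in.
A_we = 0.375 × 9 = 3.375 in².
F_nw = 0.6 F_EXX = 60 ksi.
φR_n = 0.75 × 60 × 3.375 = 151.9 kips.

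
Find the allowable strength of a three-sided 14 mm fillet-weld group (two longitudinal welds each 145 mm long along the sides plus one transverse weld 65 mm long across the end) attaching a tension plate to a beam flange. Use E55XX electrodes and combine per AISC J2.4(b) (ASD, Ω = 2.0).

E55XX → F_EXX = 550 MPa.
t_e = 0.707 × 14 = 9.898 mm.
R_nwl = 0.6 × 550 × 9.898 × 290 × 10⁻³ = 947.2 kN (longitudinal, 2 welds).
R_nwt = 0.6 × 550 × 9.898 × 65 × 10⁻³ = 212.3 kN (transverse, base value).
(i) R_nwl + R_nwt = 1160 kN; (ii) 0.85 R_nwl + 1.5 R_nwt = 1124 kN.
R_n = max = 1160 kN [governs: (i)]; R_n/Ω = 579.8 kN.

R_n/Ω ≈ 580 kN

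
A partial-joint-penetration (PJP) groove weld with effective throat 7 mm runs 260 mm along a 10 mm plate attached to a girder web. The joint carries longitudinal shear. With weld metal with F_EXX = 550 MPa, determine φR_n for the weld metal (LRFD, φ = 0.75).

φR_n ≈ 450 kN

Effective throat (given) t_e = 7 mm.
A_we = 7 × 260 = 1820 mm².
F_nw = 0.6 F_EXX = 330 MPa.
φR_n = 0.75 × 330 × 1820 × 10⁻³ = 450.5 kN.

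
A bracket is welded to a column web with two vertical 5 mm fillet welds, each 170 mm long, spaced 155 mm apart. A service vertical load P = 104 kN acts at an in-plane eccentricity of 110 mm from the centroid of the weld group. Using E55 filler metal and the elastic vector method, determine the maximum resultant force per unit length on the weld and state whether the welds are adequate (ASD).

E55XX → F_EXX = 550 MPa.
Total weld length L_w = 340 mm. Treat welds as unit-width lines.
Polar moment about centroid: J = 2[d³/12 + d(b/2)²] = 2[170³/12 + 170×77.5²] = 2861000 mm³.
Direct shear f_v = P/L_w = 104×10³ / 340 = 305.9 N/mm (vertical).
Torsion M = P·e = 104×10³ × 110 = 11440000 N·mm.
Critical point at (x, y) = (77.5, 85) from centroid. f_tx = M·y/J = 339.9 N/mm; f_ty = M·x/J = 309.9 N/mm.
Resultant f_max = √[f_tx² + (f_v + f_ty)²] = √[339.9² + (305.9 + 309.9)²] = 703.4 N/mm.
Capacity per unit length: r_n/Ω = (1/2.0) × 0.6 × 550 × (0.707 × 5) = 583.3 N/mm.
703.4 > 583.3 → NOT adequate.

f_max ≈ 703 N/mm; NOT adequate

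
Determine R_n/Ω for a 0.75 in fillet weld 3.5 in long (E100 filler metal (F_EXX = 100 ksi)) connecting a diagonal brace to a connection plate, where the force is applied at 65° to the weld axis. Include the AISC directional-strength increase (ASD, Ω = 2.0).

t_e = 0.707 × 0.75 = 0.5302 in; A_we = 0.5302 × 3.5 = 1.856 in².
Directional factor: 1.0 + 0.5 sin^1.5(65°) = 1.431.
F_nw = 0.6 × 100 × 1.431 = 85.88 ksi.
R_n/Ω = (85.88 × 1.856) / 2.0 = 79.7 kip.

R_n/Ω ≈ 79.7 kip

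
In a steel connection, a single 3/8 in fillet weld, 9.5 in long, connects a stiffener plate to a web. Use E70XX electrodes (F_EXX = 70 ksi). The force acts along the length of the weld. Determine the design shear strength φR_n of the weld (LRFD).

φR_n ≈ 79.3 kips

Effective throat t_e = 0.707 × 0.375 = 0.2651 in.
Total length L = 9.5 in; A_we = 0.2651 × 9.5 = 2.519 in².
F_nw = 0.6 F_EXX = 0.6 × 70 = 42 ksi.
φR_n = 0.75 × 42 × 2.519 = 79.34 kips.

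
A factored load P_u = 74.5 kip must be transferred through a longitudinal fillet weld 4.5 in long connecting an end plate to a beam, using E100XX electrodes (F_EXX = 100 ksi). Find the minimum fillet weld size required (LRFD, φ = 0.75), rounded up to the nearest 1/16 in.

Total weld length L = 4.5 in.
Required throat t_e = P_u / (φ × 0.6 F_EXX × L) = 74.5 / (0.75 × 0.6 × 100 × 4.5) = 0.3679 in.
Required leg w = t_e / 0.707 = 0.5204 in → use 9/16 in.

w = 9/16 in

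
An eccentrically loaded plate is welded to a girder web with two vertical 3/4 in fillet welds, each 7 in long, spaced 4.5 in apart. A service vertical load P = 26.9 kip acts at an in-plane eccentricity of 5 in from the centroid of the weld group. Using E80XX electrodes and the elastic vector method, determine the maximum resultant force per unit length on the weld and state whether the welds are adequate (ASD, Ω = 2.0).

f_max ≈ 5.65 kip/in; adequate

E80XX → F_EXX = 80 ksi.
Total weld length L_w = 14 in. Treat welds as unit-width lines.
Polar moment about centroid: J = 2[d³/12 + d(b/2)²] = 2[7³/12 + 7×2.25²] = 128 in³.
Direct shear f_v = P/L_w = 26.9 / 14 = 1.921 kip/in (vertical).
Torsion M = P·e = 26.9 × 5 = 134.5 kip·in.
Critical point at (x, y) = (2.25, 3.5) from centroid. f_tx = M·y/J = 3.677 kip/in; f_ty = M·x/J = 2.363 kip/in.
Resultant f_max = √[f_tx² + (f_v + f_ty)²] = √[3.677² + (1.921 + 2.363)²] = 5.646 kip/in.
Capacity per unit length: r_n/Ω = (1/2.0) × 0.6 × 80 × (0.707 × 0.75) = 12.73 kip/in.
5.646 ≤ 12.73 → adequate.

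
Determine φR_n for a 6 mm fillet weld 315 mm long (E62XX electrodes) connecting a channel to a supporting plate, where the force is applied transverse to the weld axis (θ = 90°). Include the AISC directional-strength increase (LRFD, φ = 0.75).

φR_n ≈ 559 kN

E62XX → F_EXX = 620 MPa.
t_e = 0.707 × 6 = 4.242 mm; A_we = 4.242 × 315 = 1336 mm².
Directional factor: 1.0 + 0.5 sin^1.5(90°) = 1.5.
F_nw = 0.6 × 620 × 1.5 = 558 MPa.
φR_n = 0.75 × 558 × 1336 × 10⁻³ = 559.2 kN.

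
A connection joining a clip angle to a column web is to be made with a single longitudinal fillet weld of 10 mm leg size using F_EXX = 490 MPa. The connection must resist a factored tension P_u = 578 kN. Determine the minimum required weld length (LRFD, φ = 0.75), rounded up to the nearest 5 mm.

L = 375 mm

Throat t_e = 0.707 × 10 = 7.07 mm.
φr_n = 0.75 × 0.6 × 490 × 7.07 × 10⁻³ = 1.559 kN/mm.
L_req = P_u / φr_n = 578 / 1.559 = 370.8 mm total.
Round up → use L = 375 mm.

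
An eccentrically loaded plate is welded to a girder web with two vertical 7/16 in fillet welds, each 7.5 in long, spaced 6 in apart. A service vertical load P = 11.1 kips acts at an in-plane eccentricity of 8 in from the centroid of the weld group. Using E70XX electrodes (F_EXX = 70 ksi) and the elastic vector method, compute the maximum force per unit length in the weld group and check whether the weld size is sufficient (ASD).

f_max ≈ 2.6 kip/in; adequate

Total weld length L_w = 15 in. Treat welds as unit-width lines.
Polar moment about centroid: J = 2[d³/12 + d(b/2)²] = 2[7.5³/12 + 7.5×3²] = 205.3 in³.
Direct shear f_v = P/L_w = 11.1 / 15 = 0.74 kip/in (vertical).
Torsion M = P·e = 11.1 × 8 = 88.8 kip·in.
Critical point at (x, y) = (3, 3.75) from centroid. f_tx = M·y/J = 1.622 kip/in; f_ty = M·x/J = 1.298 kip/in.
Resultant f_max = √[f_tx² + (f_v + f_ty)²] = √[1.622² + (0.74 + 1.298)²] = 2.604 kip/in.
Capacity per unit length: r_n/Ω = (1/2.0) × 0.6 × 70 × (0.707 × 0.4375) = 6.496 kip/in.
2.604 ≤ 6.496 → adequate.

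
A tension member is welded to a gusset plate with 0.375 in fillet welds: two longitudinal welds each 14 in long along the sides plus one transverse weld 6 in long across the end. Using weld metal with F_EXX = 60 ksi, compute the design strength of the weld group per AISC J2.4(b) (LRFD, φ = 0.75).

φR_n ≈ 243 kip

t_e = 0.707 × 0.375 = 0.2651 in.
R_nwl = 0.6 × 60 × 0.2651 × 28 = 267.2 kip (longitudinal, 2 welds).
R_nwt = 0.6 × 60 × 0.2651 × 6 = 57.27 kip (transverse, base value).
(i) R_nwl + R_nwt = 324.5 kip; (ii) 0.85 R_nwl + 1.5 R_nwt = 313.1 kip.
R_n = max = 324.5 kip [governs: (i)]; φR_n = 243.4 kip.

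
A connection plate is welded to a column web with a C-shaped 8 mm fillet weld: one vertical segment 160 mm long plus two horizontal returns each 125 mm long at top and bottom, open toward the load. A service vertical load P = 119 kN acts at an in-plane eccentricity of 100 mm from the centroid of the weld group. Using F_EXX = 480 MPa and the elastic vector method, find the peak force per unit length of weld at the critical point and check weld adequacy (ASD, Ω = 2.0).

f_max ≈ 770 N/mm; adequate

Total weld length L_w = 410 mm. Treat welds as unit-width lines.
Centroid: x̄ = 2×125×62.5 / 410 = 38.11 mm from the vertical weld.
Polar moment about centroid: J = I_x + I_y = [160³/12 + 2×125×80²] + [160×38.11² + 2(125³/12 + 125×24.39²)] = 2648000 mm³.
Direct shear f_v = P/L_w = 119×10³ / 410 = 290.2 N/mm (vertical).
Torsion M = P·e = 119×10³ × 100 = 11900000 N·mm.
Critical point at (x, y) = (86.89, 80) from centroid. f_tx = M·y/J = 359.5 N/mm; f_ty = M·x/J = 390.5 N/mm.
Resultant f_max = √[f_tx² + (f_v + f_ty)²] = √[359.5² + (290.2 + 390.5)²] = 769.8 N/mm.
Capacity per unit length: r_n/Ω = (1/2.0) × 0.6 × 480 × (0.707 × 8) = 814.5 N/mm.
769.8 ≤ 814.5 → adequate.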